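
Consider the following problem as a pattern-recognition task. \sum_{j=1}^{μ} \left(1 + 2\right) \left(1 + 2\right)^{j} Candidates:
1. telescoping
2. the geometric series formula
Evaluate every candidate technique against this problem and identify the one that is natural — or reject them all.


Best approach: the geometric series formula — consecutive terms stand in a fixed index-free ratio — the geometric sum formula closes it.
- telescoping: the summand is not presented as a shifted difference — a telescoping rewrite may exist, but the displayed structure does not offer one.
- the geometric series formula — a fit — the right tool for this form.


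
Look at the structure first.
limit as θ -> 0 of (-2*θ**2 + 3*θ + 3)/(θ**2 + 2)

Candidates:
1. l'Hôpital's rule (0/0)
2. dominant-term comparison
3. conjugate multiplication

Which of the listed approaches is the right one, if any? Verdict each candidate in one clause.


Technique: no special technique — the expression is continuous at 0 — substitute and evaluate; no indeterminate form appears.
- l'Hôpital's rule (0/0): substituting the point produces a determinate value, not a 0 over 0 clash.
- dominant-term comparison: this limit is not decided by comparing polynomial growth at infinity.
- conjugate multiplication — rationalization has no target — no divergent radical difference appears.


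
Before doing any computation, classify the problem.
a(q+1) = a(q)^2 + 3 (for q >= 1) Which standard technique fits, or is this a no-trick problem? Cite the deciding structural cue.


Diagnosis: no special technique — the recurrence is nonlinear in the sequence values; study it directly, no linear machinery applies.


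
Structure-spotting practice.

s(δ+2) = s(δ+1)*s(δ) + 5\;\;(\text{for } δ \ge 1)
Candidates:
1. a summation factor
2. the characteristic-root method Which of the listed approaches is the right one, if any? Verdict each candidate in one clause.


Technique: no special technique — a nonlinear dependence on earlier terms breaks linearity, and with it every superposition-based closed form.
- a summation factor: no summation factor applies — the rule is not linear in the sequence values.
- the characteristic-root method — the recursion is nonlinear in the sequence values, so no linear-modes ansatz applies.


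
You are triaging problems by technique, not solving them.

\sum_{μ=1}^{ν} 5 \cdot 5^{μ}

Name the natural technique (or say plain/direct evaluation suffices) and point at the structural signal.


Verdict: the geometric series formula — each summand is the previous one scaled by 5; that constant multiplier is itself the geometric structure.


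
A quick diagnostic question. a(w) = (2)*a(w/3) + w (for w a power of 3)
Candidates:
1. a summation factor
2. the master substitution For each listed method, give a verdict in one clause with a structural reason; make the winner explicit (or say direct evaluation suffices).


Technique: the master substitution — the index is divided (w/3), not shifted — substitute w = 3^m to straighten it into a shift recurrence.
- a summation factor: a divided-index call is outside the fixed-shift first-order family a summation factor normalizes.
- the master substitution: yes — fits the structure here.


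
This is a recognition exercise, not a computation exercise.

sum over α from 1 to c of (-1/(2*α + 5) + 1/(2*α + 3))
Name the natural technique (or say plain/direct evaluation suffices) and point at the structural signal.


Method: telescoping — spot the paired structure — each term adds 1/(2*α + 3) and subtracts its successor value, which the next term restores: the definition of a telescoping chain.


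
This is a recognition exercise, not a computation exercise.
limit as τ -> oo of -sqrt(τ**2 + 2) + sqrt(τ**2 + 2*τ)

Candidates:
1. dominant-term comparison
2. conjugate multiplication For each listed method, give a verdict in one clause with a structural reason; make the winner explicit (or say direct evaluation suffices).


Method: conjugate multiplication — neither sqrt(τ**2 + 2*τ) nor sqrt(τ**2 + 2) converges alone, so rewrite their difference as a conjugate-rationalized quotient first.
- dominant-term comparison — this is not a rational comparison of growth rates at infinity.
- conjugate multiplication: yes — fits the structure here.


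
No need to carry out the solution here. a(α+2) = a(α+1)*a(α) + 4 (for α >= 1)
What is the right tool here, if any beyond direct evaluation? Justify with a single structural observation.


Technique: no special technique — the recurrence is nonlinear in the sequence terms; no linear-recurrence method fits it as written — one iterates or studies it directly.


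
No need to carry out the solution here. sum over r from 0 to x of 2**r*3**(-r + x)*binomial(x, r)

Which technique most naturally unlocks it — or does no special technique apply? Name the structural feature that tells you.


Diagnosis: the binomial theorem — binomial(x, r) weighting matched powers of 2 and 3 is the expanded form of (2 + 3)^x — fold it back up.


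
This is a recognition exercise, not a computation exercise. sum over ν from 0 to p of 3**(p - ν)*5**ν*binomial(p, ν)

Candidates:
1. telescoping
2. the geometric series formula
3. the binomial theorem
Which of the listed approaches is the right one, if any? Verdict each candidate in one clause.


Technique: the binomial theorem — binomial coefficients against complementary powers of 5 and 3: recognize the binomial expansion and resum.
- telescoping: writing out consecutive terms as given produces no pairwise cancellation.
- the geometric series formula: the term-to-term ratio drifts with the index — the one thing the geometric formula cannot absorb.
- the binomial theorem: yes, a natural case for it.


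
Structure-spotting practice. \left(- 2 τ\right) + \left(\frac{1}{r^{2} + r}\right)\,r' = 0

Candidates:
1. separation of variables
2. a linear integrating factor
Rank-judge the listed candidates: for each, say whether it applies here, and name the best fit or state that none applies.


Method: separation of variables — separating collects all r-dependence with the derivative and leaves all τ-dependence opposite: variables separate. Rearranged, this also fits the Bernoulli template directly; separation reads the product structure as given.
- separation of variables: applicable, and directly so.
- a linear integrating factor — the unknown enters nonlinearly (through a power, a denominator, or a transcendental function), which the linear integrating-factor recipe cannot absorb as-is — any repair would come from a preliminary substitution, not the factor.


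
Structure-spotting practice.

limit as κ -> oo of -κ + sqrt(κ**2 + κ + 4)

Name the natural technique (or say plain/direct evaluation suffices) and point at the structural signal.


Diagnosis: conjugate multiplication — turning the difference into a conjugate-rationalized ratio makes the limit readable.


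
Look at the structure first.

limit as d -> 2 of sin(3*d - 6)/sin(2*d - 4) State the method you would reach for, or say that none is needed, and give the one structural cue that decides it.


Best approach: l'Hôpital's rule (0/0) — numerator and denominator both vanish at 2 — a genuine 0/0 form, which is exactly when l'Hôpital applies. A first-order expansion at the point is an equally standard path; the rule packages it.


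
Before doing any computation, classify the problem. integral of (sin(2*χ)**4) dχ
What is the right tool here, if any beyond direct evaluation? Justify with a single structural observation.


Diagnosis: a trigonometric identity — sin(2*χ)**4 calls for power reduction: rewrite via double angles before any antiderivative is attempted.


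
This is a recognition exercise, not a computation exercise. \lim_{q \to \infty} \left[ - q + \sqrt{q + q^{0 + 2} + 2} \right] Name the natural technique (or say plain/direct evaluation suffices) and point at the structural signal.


Method: conjugate multiplication — \sqrt{q + q^{0 + 2} + 2} and q both blow up, but their difference is tame once the conjugate rationalizes it.


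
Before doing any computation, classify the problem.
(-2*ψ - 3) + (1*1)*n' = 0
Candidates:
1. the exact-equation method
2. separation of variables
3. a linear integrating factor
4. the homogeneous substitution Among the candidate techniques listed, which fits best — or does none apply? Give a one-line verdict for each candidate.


Method: no special technique — solved for the derivative, no n appears — this is antidifferentiation in ψ wearing ODE clothing.
- the exact-equation method — with the unknown absent from both coefficients, the cross-partial test holds emptily — nothing for the exact method to work on.
- separation of variables: separation is only trivially available — with the unknown absent from the slope this is a direct integration, not a separation problem.
- a linear integrating factor — the linear template holds only trivially here (the unknown is absent, so the coefficient is zero) — the method is not the natural label.
- the homogeneous substitution: the ratio substitution does not collapse this equation.


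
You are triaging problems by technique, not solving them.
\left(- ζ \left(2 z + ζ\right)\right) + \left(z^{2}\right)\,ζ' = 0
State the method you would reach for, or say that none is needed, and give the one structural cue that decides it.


Diagnosis: the homogeneous substitution — the slope is degree-zero homogeneous: the ratio substitution v = ζ/z collapses it. A Bernoulli substitution is a fair alternative on this equation directly; the homogeneous reading takes it as given.


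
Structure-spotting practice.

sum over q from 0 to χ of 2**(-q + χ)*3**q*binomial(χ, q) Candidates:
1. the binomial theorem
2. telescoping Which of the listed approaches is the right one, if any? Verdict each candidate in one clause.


Verdict: the binomial theorem — the binomial coefficients weight matched powers of 3 and 2, which is exactly the expansion of a binomial power.
- the binomial theorem: a fit — the right tool for this form.
- telescoping: neither a shifted-difference shape nor integer-spaced poles are present.


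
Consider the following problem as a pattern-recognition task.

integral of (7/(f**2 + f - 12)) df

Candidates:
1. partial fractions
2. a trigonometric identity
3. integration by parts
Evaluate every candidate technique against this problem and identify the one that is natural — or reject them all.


Best approach: partial fractions — rational integrand, reducible denominator f**2 + f - 12: decompose first, integrate second.
- partial fractions: applies; the problem has the shape this method handles.
- a trigonometric identity — there is no trigonometric structure at all — the integrand carries no sine or cosine to rewrite.
- integration by parts: the integrand does not split as a nonconstant polynomial times an exp, sine, cosine of a linear argument, or logarithm — no polynomial-kernel parts product to differentiate one side of.


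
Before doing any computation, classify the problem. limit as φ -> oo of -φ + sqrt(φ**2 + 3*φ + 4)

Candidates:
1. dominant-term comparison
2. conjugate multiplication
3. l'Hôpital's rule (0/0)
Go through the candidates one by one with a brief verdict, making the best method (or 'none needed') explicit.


Diagnosis: conjugate multiplication — this difference gives up after one conjugate multiplication — the radical structure cancels against its conjugate.
- dominant-term comparison: leading-power comparison does not apply to this form.
- conjugate multiplication — yes, a natural case for it.
- l'Hôpital's rule (0/0) — no quotient structure at all: the clash is ∞ minus ∞, which rationalizing converts into a tractable ratio.


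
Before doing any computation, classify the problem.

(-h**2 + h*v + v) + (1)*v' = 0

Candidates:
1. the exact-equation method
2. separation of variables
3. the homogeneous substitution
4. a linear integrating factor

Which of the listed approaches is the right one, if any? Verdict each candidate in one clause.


Diagnosis: a linear integrating factor — the unknown enters only to the first power against a nonzero forcing term — the integrating-factor template applies directly.
- the exact-equation method: exactness fails on the nose — the mixed partials do not match.
- separation of variables: the two dependences are entangled, not a clean product of one-variable pieces.
- the homogeneous substitution — the slope does not depend on the ratio of the variables alone.
- a linear integrating factor — applies; the problem has the shape this method handles.


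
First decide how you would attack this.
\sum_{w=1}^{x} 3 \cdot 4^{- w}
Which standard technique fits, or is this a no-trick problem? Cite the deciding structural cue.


Verdict: the geometric series formula — consecutive terms stand in a fixed index-free ratio — the geometric sum formula closes it.


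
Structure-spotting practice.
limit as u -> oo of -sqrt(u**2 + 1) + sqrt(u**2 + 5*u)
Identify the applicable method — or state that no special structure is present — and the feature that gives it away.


Verdict: conjugate multiplication — neither sqrt(u**2 + 5*u) nor sqrt(u**2 + 1) converges alone, so rewrite their difference as a conjugate-rationalized quotient first.


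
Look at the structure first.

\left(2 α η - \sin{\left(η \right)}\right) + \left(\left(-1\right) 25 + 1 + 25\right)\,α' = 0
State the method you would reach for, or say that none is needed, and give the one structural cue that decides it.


Technique: a linear integrating factor — linear in the unknown with genuine forcing: multiply through by the exponential of the integrated coefficient and the left side closes into one derivative.


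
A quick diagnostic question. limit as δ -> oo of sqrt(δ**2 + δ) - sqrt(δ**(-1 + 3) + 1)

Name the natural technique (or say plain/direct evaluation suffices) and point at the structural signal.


Verdict: conjugate multiplication — turning the difference into a conjugate-rationalized ratio makes the limit readable.


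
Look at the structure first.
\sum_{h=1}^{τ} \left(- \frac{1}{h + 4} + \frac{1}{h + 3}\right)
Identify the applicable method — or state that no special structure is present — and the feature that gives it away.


Method: telescoping — spot the paired structure — each term adds \frac{1}{h + 3} and subtracts its successor value, which the next term restores: the definition of a telescoping chain.


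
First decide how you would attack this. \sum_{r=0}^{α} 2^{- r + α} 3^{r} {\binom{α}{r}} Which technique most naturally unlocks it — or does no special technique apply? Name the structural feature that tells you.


Verdict: the binomial theorem — the summand is term r of a binomial expansion in 3 and 2; the whole sum is a single power.


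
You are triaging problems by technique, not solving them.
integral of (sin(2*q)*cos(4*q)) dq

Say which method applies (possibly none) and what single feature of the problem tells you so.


Technique: a trigonometric identity — two sinusoids at different rates multiply in sin(2*q)*cos(4*q); the product-to-sum identity uncouples them.


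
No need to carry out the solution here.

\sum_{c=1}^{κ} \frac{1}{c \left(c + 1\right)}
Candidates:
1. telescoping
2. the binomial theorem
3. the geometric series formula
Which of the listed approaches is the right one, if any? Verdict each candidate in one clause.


Best approach: telescoping — poles of \frac{1}{c \left(c + 1\right)} differ by an integer, the telltale of a telescoping partial-fraction sum.
- telescoping — applicable, and directly so.
- the binomial theorem: the terms lack the binomial-coefficient-weighted complementary-power pattern of an expansion.
- the geometric series formula — the term-to-term ratio drifts with the index — the one thing the geometric formula cannot absorb.


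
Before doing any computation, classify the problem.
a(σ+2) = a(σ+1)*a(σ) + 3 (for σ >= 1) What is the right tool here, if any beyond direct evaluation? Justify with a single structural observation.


Best approach: no special technique — this one you iterate or analyze qualitatively: the nonlinearity defeats linear solution methods.


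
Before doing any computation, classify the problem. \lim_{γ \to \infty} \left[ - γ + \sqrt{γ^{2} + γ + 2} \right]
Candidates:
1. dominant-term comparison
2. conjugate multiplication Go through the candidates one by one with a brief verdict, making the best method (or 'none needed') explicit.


Method: conjugate multiplication — turning the difference into a conjugate-rationalized ratio makes the limit readable.
- dominant-term comparison — no dominant-degree comparison decides it.
- conjugate multiplication: applicable, and directly so.


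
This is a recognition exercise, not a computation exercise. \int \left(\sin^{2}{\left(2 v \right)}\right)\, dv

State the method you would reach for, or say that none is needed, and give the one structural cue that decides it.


Technique: a trigonometric identity — an even power like \sin^{2}{\left(2 v \right)} flattens under the half-angle identity into first-degree cosines you can integrate directly.


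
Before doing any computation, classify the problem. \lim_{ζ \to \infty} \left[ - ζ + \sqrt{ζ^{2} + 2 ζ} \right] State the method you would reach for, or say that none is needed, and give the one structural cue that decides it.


Best approach: conjugate multiplication — turning the difference into a conjugate-rationalized ratio makes the limit readable.


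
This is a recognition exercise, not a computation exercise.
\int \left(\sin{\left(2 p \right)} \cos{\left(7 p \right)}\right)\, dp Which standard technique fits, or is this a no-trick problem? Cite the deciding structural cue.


Best approach: a trigonometric identity — \sin{\left(2 p \right)} \cos{\left(7 p \right)} is a beat pattern — rewrite the product as a sum of single-frequency waves before integrating.


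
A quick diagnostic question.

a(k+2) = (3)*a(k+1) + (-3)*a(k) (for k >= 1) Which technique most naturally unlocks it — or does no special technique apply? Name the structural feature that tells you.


Verdict: the characteristic-root method — every coefficient is a fixed number and the forcing is zero — substitute r^k and read off the root equation.


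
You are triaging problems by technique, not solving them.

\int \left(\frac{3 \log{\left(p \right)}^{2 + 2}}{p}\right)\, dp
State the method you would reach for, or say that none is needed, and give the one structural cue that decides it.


Diagnosis: u-substitution — structure check: outer function, inner expression \log{\left(p \right)}, inner derivative as a factor — the classic u = \log{\left(p \right)} pattern.


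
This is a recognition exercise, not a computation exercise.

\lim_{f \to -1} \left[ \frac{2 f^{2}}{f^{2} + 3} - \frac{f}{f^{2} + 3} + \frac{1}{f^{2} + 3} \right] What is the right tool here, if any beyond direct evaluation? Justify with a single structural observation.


Verdict: no special technique — the expression is continuous at -1 — substitute and evaluate; no indeterminate form appears.


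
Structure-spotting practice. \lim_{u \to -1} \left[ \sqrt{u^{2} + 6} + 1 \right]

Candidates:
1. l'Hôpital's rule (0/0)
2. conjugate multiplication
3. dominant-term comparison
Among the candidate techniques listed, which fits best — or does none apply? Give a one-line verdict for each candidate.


Best approach: no special technique — no denominator vanishes and nothing blows up at -1: direct substitution is the whole computation.
- l'Hôpital's rule (0/0): evaluation at the point is determinate, so the rule has nothing to repair.
- conjugate multiplication — the conjugate move applies to radical differences, which this is not.
- dominant-term comparison — this limit is not decided by comparing polynomial growth at infinity.


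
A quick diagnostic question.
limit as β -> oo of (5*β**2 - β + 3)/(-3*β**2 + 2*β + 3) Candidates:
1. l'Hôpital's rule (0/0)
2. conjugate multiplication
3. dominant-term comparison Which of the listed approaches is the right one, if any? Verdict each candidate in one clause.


Verdict: dominant-term comparison — growth-rate triage: the leading powers of β decide the limit, everything else is noise.
- l'Hôpital's rule (0/0) — viewed as a single quotient this runs to ∞/∞, not the 0/0 clash this candidate addresses; an at-infinity variant of the rule would resolve it, but comparing leading growth reads the answer without differentiating.
- conjugate multiplication — no difference of divergent radicals appears, so rationalizing has nothing to cancel.
- dominant-term comparison: applies; the problem has the shape this method handles.


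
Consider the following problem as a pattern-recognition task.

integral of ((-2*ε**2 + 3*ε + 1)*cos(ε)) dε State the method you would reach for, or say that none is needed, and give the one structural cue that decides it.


Technique: integration by parts — a polynomial factor -2*ε**2 + 3*ε + 1 multiplies cos(ε); differentiating -2*ε**2 + 3*ε + 1 lowers its degree while cos(ε) integrates cleanly, so parts wins.


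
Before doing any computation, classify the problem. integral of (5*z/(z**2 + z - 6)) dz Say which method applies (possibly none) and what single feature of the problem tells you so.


Technique: partial fractions — the factorization of z**2 + z - 6 is the whole battle; after it, each term is a table integral.


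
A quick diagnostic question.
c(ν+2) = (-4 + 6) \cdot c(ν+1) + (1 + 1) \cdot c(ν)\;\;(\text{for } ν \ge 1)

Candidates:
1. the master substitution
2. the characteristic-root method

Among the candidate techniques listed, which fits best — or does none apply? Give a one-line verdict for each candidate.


Diagnosis: the characteristic-root method — no index-dependence in the weights and nothing inhomogeneous: classic characteristic-equation setup.
- the master substitution — the recursive argument is a shift of the index, not a fixed fraction of it.
- the characteristic-root method — applicable, and directly so.


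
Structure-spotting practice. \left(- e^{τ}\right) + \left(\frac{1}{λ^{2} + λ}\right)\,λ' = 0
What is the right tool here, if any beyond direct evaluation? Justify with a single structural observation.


Diagnosis: separation of variables — a product of single-variable factors, e^{τ} and λ^{2} + λ — the textbook separable form. Rearranged, this also fits the Bernoulli template directly; separation reads the product structure as given.


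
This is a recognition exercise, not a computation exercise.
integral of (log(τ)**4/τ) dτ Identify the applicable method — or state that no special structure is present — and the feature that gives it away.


Verdict: u-substitution — structure check: outer function, inner expression log(τ), inner derivative as a factor — the classic u = log(τ) pattern.


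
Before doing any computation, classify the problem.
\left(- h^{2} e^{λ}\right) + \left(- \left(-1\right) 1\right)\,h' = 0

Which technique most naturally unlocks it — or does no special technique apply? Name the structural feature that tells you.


Best approach: separation of variables — all dependence on the two variables factors apart, the defining separable shape.


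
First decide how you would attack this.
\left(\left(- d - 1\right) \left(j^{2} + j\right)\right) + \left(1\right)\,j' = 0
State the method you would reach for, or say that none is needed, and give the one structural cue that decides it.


Diagnosis: separation of variables — solved for the derivative, the right side splits multiplicatively into a function of each variable alone — divide and integrate each side. A Bernoulli substitution applies to this equation as given; separation takes the same equation in its displayed form.


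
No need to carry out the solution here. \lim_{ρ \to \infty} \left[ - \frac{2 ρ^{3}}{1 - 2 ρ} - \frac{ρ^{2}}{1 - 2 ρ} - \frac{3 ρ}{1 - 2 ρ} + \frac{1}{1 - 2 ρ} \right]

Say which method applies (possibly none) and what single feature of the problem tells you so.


Diagnosis: dominant-term comparison — as ρ grows, only the highest-degree terms matter — compare leading terms and read the limit off. As a single quotient, the ∞/∞ shape would yield to repeated differentiation as well — the growth comparison gets there in one look.


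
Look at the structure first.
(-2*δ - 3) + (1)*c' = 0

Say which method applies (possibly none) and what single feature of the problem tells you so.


Diagnosis: no special technique — solved for the derivative, no c appears — this is antidifferentiation in δ wearing ODE clothing.


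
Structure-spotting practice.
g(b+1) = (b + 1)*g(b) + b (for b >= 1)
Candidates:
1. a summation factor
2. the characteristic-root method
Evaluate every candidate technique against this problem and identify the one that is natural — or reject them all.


Verdict: a summation factor — an index-dependent multiplier b + 1 rules out characteristic roots; a summation factor converts it to a pure difference.
- a summation factor: yes — fits the structure here.
- the characteristic-root method: the coefficients vary with the index, breaking the constant-coefficient structure the method needs.


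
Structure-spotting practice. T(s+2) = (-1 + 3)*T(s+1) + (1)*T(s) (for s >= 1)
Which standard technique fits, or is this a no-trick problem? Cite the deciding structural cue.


Diagnosis: the characteristic-root method — constant coefficients and linearity mean the ansatz r^s reduces it to solving the characteristic polynomial.


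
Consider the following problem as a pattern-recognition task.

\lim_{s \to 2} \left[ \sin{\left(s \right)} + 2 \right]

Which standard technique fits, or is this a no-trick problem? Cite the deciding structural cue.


Verdict: no special technique — no zero denominators, no indeterminate clash at 2 — substitute and read off the value.


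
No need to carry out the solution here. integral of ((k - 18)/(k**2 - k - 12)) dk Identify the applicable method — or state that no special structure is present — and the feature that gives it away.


Best approach: partial fractions — the factorization of k**2 - k - 12 is the whole battle; after it, each term is a table integral.


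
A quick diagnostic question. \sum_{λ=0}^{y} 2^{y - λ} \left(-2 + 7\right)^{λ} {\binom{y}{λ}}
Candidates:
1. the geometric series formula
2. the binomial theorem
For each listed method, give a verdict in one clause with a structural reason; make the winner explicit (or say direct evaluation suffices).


Best approach: the binomial theorem — the binomial coefficients weight matched powers of (-2 + 7) and 2, which is exactly the expansion of a binomial power.
- the geometric series formula — no single multiplier carries one term to the next throughout the sum.
- the binomial theorem: applies; the problem has the shape this method handles.


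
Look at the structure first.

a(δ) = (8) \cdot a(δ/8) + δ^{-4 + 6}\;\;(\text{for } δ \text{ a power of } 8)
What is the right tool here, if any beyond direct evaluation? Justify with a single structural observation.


Diagnosis: the master substitution — treat m = log base 8 of δ as the new clock: one recursion step advances m by one while δ scales by 8.


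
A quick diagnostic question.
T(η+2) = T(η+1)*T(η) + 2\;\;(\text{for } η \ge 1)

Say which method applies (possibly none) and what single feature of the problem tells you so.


Verdict: no special technique — each new value is a nonlinear function of earlier ones — scaling arguments and superposition both fail.


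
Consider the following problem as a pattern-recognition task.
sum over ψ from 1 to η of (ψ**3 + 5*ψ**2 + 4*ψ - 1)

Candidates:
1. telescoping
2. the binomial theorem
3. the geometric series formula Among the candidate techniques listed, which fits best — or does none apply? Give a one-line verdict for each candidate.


Verdict: no special technique — every summand is a constant multiple of a power of ψ — apply the standard power-sum identities one degree at a time.
- telescoping — the summand is not presented as a shifted difference — a telescoping rewrite may exist, but the displayed structure does not offer one.
- the binomial theorem — no binomial coefficients pair up with complementary powers here.
- the geometric series formula — the term-to-term ratio changes with the index, so the geometric formula cannot close it.


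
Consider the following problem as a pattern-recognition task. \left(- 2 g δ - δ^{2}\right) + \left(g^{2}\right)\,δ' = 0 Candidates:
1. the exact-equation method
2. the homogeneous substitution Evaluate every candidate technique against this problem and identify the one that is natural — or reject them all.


Verdict: the homogeneous substitution — scaling g and δ together leaves the slope fixed — it depends only on δ/g, so substitute the ratio. This doubles as a Bernoulli equation in the unknown as written; the homogeneous route needs no setup at all.
- the exact-equation method — exactness fails on the nose — the mixed partials do not match.
- the homogeneous substitution — a fit — the right tool for this form.


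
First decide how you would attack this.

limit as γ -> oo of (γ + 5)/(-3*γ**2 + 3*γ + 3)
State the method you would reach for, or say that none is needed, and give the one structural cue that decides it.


Technique: dominant-term comparison — divide through by the highest power of γ; every lower-order term dies and the dominant terms decide the limit. Differentiating the expression as a single quotient would eventually settle it as well; matching dominant growth settles it immediately.


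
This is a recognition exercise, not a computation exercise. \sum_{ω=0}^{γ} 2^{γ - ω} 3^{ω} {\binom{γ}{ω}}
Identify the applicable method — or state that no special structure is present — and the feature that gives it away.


Verdict: the binomial theorem — {\binom{γ}{ω}} weighting matched powers of 3 and 2 is the expanded form of (3 + 2)^γ — fold it back up.


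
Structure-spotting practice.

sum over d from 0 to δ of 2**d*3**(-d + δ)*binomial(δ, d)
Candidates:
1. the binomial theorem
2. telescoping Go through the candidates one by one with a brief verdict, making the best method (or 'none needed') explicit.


Diagnosis: the binomial theorem — binomial(δ, d) weighting matched powers of 2 and 3 is the expanded form of (2 + 3)^δ — fold it back up.
- the binomial theorem — applicable, and directly so.
- telescoping: writing out consecutive terms as given produces no pairwise cancellation.


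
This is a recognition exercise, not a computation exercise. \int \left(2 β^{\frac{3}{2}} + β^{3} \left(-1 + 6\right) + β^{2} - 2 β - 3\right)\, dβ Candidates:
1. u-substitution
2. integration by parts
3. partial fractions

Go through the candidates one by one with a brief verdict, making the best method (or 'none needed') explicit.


Technique: no special technique — every term is a constant multiple of a power of β; term-wise power-rule integration needs no preliminary transformation.
- u-substitution: no subexpression of the integrand pairs with its own derivative as a factor — individual terms may offer their own substitutions, but any change of variable covering the whole integral would have to be constructed from outside the expression.
- integration by parts — there is no nonconstant-polynomial-times-kernel split with an exp, sine, cosine (degree-1 argument), or logarithm partner.
- partial fractions — the expression is not a ratio of polynomials that decomposes further.


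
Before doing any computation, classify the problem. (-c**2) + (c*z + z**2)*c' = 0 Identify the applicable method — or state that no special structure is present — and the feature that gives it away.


Diagnosis: the homogeneous substitution — scaling z and c together leaves the slope fixed — it depends only on c/z, so substitute the ratio. A Bernoulli substitution after rearrangement (possibly exchanging dependent and independent variable) is a fair alternative; the homogeneous route works on the equation as it stands.


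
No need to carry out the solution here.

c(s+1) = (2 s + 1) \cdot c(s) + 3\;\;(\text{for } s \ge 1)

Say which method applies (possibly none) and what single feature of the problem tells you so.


Diagnosis: a summation factor — one-term recursion with variable weight 2 s + 1 is solved by product normalization, not by root-finding.


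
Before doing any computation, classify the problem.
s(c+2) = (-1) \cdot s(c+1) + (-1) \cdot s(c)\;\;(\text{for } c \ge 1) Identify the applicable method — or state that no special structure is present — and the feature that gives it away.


Diagnosis: the characteristic-root method — constant coefficients and linearity mean the ansatz r^c reduces it to solving the characteristic polynomial.


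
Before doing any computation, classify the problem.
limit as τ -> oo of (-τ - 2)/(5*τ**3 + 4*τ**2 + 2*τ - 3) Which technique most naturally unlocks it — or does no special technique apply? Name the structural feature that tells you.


Best approach: dominant-term comparison — divide by the highest power of τ present: lower-order terms vanish and the dominant ratio remains. Differentiating the expression as a single quotient would eventually settle it as well; matching dominant growth settles it immediately.


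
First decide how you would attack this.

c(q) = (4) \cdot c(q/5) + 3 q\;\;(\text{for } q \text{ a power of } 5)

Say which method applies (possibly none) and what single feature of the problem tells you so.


Best approach: the master substitution — the argument contracts 5-fold per step: reindex q exponentially and solve the linear recurrence in the new index.


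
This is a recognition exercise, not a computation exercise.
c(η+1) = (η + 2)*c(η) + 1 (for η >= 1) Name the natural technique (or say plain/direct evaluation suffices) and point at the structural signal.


Verdict: a summation factor — first-order linear but the coefficient η + 2 moves with the index — divide by the cumulative product and telescope.


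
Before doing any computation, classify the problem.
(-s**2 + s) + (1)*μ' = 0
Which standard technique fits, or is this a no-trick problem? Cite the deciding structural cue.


Verdict: no special technique — solved for the derivative, μ never appears on the right — this is a direct integration in s, not a differential-equations problem at heart.


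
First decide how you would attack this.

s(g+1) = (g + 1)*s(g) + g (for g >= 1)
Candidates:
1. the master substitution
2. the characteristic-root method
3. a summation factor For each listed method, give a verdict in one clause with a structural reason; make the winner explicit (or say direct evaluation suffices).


Diagnosis: a summation factor — because the multiplier g + 1 is index-dependent, divide through by its running product and sum the resulting differences.
- the master substitution — there is no divide-the-index recursive argument.
- the characteristic-root method — the coefficients vary with the index, breaking the constant-coefficient structure the method needs.
- a summation factor — applies; the problem has the shape this method handles.


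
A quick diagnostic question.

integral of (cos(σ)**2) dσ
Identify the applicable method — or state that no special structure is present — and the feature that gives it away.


Best approach: a trigonometric identity — an even power like cos(σ)**2 flattens under the half-angle identity into first-degree cosines you can integrate directly.


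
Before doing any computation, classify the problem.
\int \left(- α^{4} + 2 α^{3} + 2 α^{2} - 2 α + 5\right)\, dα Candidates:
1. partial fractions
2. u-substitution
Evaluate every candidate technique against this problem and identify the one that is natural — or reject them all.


Method: no special technique — the integrand is a sum of constant multiples of powers of α — integrate term by term.
- partial fractions: the expression is not a ratio of polynomials that decomposes further.
- u-substitution: any workable substitution here is cosmetic — the integrand is already in directly integrable form.


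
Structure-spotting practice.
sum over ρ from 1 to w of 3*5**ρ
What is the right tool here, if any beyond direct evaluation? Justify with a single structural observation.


Method: the geometric series formula — term-over-term division gives 5 every time — index-free ratio, geometric sum formula applies.


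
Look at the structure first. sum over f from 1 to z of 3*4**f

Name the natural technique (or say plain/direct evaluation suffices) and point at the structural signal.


Best approach: the geometric series formula — the ratio of consecutive terms is the constant 4, independent of the index — a geometric sum.


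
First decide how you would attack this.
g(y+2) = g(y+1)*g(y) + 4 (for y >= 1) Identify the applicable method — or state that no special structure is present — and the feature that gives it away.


Verdict: no special technique — the recurrence is nonlinear in the sequence terms; no linear-recurrence method fits it as written — one iterates or studies it directly.


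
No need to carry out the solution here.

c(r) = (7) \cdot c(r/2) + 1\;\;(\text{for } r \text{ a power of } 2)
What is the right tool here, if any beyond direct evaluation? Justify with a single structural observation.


Best approach: the master substitution — treat m = log base 2 of r as the new clock: one recursion step advances m by one while r scales by 2.


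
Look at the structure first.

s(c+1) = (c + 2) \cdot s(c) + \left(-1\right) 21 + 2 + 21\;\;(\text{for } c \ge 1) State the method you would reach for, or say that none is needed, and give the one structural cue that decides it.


Diagnosis: a summation factor — because the multiplier c + 2 is index-dependent, divide through by its running product and sum the resulting differences.


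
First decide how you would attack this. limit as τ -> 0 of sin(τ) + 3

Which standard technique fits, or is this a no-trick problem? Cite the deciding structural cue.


Method: no special technique — the expression is continuous at 0 — substitute and evaluate; no indeterminate form appears.


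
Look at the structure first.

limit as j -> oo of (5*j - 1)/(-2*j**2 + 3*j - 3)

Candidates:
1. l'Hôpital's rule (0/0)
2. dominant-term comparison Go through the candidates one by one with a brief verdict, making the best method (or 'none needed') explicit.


Verdict: dominant-term comparison — divide through by the highest power of j; every lower-order term dies and the dominant terms decide the limit.
- l'Hôpital's rule (0/0): no 0/0 form appears: written as one quotient, top and bottom both grow without bound, and the ratio is decided by their leading terms.
- dominant-term comparison — applicable, and directly so.


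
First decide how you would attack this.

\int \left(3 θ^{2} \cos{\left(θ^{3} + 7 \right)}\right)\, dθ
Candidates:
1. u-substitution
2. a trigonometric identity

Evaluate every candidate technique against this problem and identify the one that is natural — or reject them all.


Best approach: u-substitution — structure check: outer function, inner expression θ^{3} + 7, inner derivative as a factor — the classic u = θ^{3} + 7 pattern.
- u-substitution: yes — fits the structure here.
- a trigonometric identity — neither the even-power reduction nor the product-to-sum identity applies to this structure.
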